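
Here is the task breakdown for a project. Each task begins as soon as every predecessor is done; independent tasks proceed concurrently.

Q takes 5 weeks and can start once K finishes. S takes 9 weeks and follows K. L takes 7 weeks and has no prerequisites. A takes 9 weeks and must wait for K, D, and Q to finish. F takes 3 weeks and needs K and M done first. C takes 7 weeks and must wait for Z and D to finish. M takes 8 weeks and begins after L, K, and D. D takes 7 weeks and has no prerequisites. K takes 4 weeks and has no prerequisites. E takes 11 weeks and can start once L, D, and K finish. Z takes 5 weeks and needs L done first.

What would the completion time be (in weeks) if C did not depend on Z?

18

Original critical path: L→Z→C = 7+5+7 = 19 ⇒ 19 weeks.
Without Z→C, C's earliest start moves from 12 to 7.
The longest chain is now K→Q→A = 4+5+9 = 18, so the job takes 18 weeks.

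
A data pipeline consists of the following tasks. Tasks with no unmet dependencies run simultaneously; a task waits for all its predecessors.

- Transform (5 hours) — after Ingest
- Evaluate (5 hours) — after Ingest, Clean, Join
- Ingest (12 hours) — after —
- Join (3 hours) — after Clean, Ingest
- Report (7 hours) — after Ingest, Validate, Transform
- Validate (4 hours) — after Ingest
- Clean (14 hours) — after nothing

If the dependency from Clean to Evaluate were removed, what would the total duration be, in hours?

With the dependency in place, Ingest→Transform→Report = 12+5+7 = 24 sets the finish at 24 hours.
Dropping Clean→Evaluate doesn't change Evaluate's earliest start (17); another predecessor still binds.
After: Ingest→Transform→Report = 12+5+7 = 24 → 24 hours.

24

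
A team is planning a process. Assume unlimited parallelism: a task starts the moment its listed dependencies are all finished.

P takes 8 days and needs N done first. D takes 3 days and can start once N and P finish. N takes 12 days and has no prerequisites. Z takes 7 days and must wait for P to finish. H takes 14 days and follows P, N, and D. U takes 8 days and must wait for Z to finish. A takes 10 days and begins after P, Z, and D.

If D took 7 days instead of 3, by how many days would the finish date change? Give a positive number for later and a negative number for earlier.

4

As given, the longest chain is N→P→D→H = 12+8+3+14 = 37, so the finish is 37 days.
Since D is critical, the +4 change carries straight to that chain (now 41 days).
No other chain overtakes it, so the finish is 41 days.
Change in finish: 41 − 37 = +4 days.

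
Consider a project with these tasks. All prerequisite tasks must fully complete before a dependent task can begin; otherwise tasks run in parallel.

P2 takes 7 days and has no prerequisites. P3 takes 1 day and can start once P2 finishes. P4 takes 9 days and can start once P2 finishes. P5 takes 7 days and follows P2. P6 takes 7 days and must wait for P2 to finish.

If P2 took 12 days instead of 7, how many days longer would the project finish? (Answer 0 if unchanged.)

5

Baseline: P2→P4 = 7+9 = 16 → 16 days.
Since P2 is critical, the +5 change carries straight to that chain (now 21 days).
That remains the longest chain; total 21 days.
Change in finish: 21 − 16 = +5 days.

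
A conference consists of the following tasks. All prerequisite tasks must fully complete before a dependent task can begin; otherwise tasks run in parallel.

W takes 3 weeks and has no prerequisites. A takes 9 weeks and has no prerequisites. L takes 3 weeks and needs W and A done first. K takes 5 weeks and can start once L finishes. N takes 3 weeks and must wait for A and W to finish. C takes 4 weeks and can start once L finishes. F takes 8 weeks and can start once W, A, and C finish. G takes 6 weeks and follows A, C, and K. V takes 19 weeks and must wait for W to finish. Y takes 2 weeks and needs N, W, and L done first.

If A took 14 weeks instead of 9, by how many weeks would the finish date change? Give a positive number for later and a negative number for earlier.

5

Critical path before the change: A→L→C→F = 9+3+4+8 = 24 giving 24 weeks.
A is on the critical path; changing it to 14 makes that path 29 weeks.
That remains the longest chain; total 29 weeks.
Change in finish: 29 − 24 = +5 weeks.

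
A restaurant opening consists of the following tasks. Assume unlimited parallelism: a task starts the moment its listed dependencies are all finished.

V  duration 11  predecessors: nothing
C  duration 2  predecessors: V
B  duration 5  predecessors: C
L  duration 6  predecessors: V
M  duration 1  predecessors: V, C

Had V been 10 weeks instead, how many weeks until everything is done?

17

As given, the longest chain is V→C→B = 11+2+5 = 18, so the finish is 18 weeks.
V is on the critical path; changing it to 10 makes that path 17 weeks.
The critical path is still V→C→B; finish is now 17 weeks.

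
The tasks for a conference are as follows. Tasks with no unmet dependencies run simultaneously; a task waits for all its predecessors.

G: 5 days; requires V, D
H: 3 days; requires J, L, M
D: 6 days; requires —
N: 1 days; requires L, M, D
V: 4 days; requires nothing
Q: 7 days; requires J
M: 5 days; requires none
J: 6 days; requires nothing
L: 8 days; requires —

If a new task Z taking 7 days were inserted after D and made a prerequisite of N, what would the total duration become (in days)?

14

Originally the project takes 13 days.
With Z inserted, N now waits for max(L, M, D, Z).
New critical path: D→Z→N = 6+7+1 = 14 ⇒ 14 days.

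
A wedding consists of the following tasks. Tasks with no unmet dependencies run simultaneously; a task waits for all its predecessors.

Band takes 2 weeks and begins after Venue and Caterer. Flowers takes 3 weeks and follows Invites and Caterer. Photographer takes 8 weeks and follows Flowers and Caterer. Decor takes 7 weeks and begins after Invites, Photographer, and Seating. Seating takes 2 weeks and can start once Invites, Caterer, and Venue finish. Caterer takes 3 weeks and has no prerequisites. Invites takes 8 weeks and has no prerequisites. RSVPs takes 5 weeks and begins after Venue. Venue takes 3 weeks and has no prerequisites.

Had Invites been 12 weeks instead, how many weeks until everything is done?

Critical path before the change: Invites→Flowers→Photographer→Decor = 8+3+8+7 = 26 giving 26 weeks.
Invites is on the critical path; changing it to 12 makes that path 30 weeks.
That remains the longest chain; total 30 weeks.

30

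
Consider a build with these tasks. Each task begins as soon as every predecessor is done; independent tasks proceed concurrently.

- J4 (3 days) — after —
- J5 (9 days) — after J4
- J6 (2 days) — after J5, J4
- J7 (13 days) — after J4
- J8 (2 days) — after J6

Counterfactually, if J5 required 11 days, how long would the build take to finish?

18

Critical path before the change: J4→J5→J6→J8 = 3+9+2+2 = 16 giving 16 days.
J5 lies on that path, so at 11 days the path becomes 18 days.
That remains the longest chain; total 18 days.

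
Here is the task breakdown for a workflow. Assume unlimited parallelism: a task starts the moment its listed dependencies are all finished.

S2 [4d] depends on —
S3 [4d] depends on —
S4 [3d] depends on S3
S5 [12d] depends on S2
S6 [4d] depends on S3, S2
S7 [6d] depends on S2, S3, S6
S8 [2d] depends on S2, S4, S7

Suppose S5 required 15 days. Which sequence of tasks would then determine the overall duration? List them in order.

S2, S5

Actual critical path: S2→S5 = 4+12 = 16 ⇒ 16 days.
Since S5 is critical, the +3 change carries straight to that chain (now 19 days).
That remains the longest chain; total 19 days.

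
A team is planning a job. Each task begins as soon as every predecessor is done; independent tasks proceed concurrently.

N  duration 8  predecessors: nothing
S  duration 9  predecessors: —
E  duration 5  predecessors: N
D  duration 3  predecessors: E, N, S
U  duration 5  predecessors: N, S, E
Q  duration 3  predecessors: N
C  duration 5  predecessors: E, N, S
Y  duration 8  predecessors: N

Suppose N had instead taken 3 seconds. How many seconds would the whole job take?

The binding path is N→E→U = 8+5+5 = 18; finish at 18 seconds.
N is on the critical path; changing it to 3 makes that path 13 seconds.
The binding chain switches to S→U = 9+5 = 14; finish 14 seconds.

14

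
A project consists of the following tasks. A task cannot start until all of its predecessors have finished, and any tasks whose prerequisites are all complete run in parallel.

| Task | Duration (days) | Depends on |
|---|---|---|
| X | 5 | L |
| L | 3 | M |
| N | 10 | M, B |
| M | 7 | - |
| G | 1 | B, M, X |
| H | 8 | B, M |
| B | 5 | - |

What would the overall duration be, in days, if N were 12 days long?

As given, the longest chain is M→N = 7+10 = 17, so the finish is 17 days.
N is on the critical path; changing it to 12 makes that path 19 days.
The critical path is still M→N; finish is now 19 days.

19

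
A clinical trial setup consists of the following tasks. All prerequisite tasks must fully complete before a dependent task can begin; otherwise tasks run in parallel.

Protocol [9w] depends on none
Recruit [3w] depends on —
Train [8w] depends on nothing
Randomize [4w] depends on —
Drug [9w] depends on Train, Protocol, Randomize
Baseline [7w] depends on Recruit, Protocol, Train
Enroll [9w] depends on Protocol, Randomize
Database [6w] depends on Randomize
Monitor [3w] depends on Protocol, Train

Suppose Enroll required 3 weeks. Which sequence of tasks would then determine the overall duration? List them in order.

Actual critical path: Protocol→Enroll = 9+9 = 18 ⇒ 18 weeks.
Enroll lies on that path, so at 3 weeks the path becomes 12 weeks.
The binding chain switches to Protocol→Drug = 9+9 = 18; finish 18 weeks.

Protocol, Drug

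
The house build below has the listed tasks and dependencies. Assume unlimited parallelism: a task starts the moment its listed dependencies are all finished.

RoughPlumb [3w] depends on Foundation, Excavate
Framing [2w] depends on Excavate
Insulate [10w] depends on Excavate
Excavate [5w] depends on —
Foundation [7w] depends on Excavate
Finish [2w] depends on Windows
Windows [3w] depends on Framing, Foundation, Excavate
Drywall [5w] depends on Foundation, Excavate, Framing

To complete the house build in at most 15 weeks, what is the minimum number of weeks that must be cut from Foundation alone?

2

Current finish: 17 weeks; target: 15.
Foundation is on every critical path, so each week cut from Foundation cuts the finish by one (this holds down to a finish of 15).
Need 17 − 15 = 2 weeks off Foundation → Foundation becomes 5 weeks, finish becomes 15.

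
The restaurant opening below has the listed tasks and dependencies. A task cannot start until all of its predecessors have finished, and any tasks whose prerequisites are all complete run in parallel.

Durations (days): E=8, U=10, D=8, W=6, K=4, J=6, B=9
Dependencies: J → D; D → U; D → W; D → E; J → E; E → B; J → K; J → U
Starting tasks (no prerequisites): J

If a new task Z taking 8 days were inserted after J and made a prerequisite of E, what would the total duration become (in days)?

Originally the schedule takes 31 days.
With Z inserted, E now waits for max(D, J, Z).
New critical path: J→Z→E→B = 6+8+8+9 = 31 ⇒ 31 days.

31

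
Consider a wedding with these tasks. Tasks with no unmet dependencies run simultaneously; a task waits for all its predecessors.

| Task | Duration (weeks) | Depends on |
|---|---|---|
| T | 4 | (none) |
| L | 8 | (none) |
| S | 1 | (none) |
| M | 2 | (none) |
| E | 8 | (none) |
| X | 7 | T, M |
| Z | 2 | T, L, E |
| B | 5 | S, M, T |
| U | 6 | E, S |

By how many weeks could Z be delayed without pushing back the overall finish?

E→U = 8+6 = 14 sets the makespan at 14 weeks.
The longest chain containing Z totals 10 weeks.
Float = 14 − 10 = 4.

4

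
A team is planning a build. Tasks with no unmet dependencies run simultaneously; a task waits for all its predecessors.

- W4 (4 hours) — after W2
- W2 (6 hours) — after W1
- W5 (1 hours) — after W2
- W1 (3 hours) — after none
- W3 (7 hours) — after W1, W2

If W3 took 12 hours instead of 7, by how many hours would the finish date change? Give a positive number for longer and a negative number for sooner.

As given, the longest chain is W1→W2→W3 = 3+6+7 = 16, so the finish is 16 hours.
Since W3 is critical, the +5 change carries straight to that chain (now 21 hours).
No other chain overtakes it, so the finish is 21 hours.
Change in finish: 21 − 16 = +5 hours.

5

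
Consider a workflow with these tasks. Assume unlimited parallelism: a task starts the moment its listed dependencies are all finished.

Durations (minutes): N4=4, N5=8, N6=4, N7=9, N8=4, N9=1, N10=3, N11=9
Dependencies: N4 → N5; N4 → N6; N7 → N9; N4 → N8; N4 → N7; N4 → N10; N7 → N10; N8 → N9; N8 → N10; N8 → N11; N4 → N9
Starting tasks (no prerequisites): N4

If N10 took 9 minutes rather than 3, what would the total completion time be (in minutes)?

22

The binding path is N4→N8→N11 = 4+4+9 = 17; finish at 17 minutes.
The longest path through N10 is only 16 minutes, so N10 has float 1.
The binding chain switches to N4→N7→N10 = 4+9+9 = 22; finish 22 minutes.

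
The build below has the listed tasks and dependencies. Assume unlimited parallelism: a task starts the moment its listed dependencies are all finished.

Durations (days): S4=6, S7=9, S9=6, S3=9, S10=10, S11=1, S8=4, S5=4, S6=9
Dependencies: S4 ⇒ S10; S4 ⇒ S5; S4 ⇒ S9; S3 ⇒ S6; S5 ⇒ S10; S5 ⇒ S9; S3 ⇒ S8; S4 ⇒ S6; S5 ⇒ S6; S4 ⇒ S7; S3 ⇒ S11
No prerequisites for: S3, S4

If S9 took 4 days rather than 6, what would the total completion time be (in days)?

20

Baseline: S4→S5→S10 = 6+4+10 = 20 → 20 days.
S9 has 4 days of float (longest path through it is 16).
No other chain overtakes it, so the finish is 20 days.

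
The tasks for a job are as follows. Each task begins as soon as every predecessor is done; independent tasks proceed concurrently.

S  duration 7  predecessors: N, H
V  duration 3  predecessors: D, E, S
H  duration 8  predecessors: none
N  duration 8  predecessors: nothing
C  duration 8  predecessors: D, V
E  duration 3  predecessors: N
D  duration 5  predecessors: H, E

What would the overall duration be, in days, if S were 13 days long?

32

Actual critical path: N→E→D→V→C = 8+3+5+3+8 = 27 ⇒ 27 days.
The longest path through S is only 26 days, so S has float 1.
The binding chain switches to N→S→V→C = 8+13+3+8 = 32; finish 32 days.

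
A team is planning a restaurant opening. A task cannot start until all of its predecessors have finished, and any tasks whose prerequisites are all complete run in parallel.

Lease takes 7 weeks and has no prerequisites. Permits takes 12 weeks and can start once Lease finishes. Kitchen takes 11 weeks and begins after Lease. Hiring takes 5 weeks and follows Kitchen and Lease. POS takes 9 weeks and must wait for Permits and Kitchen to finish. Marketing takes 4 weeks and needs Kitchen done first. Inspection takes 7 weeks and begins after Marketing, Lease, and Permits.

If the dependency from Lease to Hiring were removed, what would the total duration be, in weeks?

29

Before: longest chain Lease→Kitchen→Marketing→Inspection = 7+11+4+7 = 29, finish 29.
Dropping Lease→Hiring doesn't change Hiring's earliest start (18); another predecessor still binds.
The longest chain is now Lease→Kitchen→Marketing→Inspection = 7+11+4+7 = 29, so the schedule takes 29 weeks.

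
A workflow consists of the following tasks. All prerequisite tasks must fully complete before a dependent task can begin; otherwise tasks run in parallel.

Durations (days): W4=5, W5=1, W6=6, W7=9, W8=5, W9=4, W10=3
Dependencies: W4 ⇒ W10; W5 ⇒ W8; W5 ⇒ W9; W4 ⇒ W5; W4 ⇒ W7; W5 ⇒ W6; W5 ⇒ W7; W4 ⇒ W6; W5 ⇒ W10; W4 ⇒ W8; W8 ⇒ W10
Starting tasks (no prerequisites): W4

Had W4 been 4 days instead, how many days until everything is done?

As given, the longest chain is W4→W5→W7 = 5+1+9 = 15, so the finish is 15 days.
W4 is on the critical path; changing it to 4 makes that path 14 days.
No other chain overtakes it, so the finish is 14 days.

14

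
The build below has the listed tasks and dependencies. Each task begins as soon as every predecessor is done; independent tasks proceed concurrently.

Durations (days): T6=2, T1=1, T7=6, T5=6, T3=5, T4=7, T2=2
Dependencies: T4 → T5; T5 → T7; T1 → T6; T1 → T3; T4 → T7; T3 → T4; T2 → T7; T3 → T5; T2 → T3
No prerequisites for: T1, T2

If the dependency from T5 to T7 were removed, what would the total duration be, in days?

20

With the dependency in place, T2→T3→T4→T5→T7 = 2+5+7+6+6 = 26 sets the finish at 26 days.
Without T5→T7, T7's earliest start moves from 20 to 14.
After: T2→T3→T4→T5 = 2+5+7+6 = 20 → 20 days.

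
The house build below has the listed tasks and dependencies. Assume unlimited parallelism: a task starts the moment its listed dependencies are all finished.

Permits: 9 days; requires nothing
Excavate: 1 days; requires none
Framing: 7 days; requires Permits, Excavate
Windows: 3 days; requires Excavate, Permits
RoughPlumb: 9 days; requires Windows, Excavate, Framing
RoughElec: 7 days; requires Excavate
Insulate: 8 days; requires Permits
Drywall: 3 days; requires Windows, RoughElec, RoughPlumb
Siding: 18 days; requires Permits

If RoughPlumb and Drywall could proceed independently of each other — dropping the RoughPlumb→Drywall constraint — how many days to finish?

27

With the dependency in place, Permits→Framing→RoughPlumb→Drywall = 9+7+9+3 = 28 sets the finish at 28 days.
Without RoughPlumb→Drywall, Drywall's earliest start moves from 25 to 12.
After: Permits→Siding = 9+18 = 27 → 27 days.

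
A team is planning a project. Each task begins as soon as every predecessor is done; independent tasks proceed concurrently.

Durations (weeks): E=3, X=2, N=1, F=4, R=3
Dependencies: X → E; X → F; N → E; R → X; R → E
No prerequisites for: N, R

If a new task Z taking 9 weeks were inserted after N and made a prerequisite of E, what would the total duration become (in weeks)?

Originally the project takes 9 weeks.
With Z inserted, E now waits for max(N, X, R, Z).
New critical path: N→Z→E = 1+9+3 = 13 ⇒ 13 weeks.

13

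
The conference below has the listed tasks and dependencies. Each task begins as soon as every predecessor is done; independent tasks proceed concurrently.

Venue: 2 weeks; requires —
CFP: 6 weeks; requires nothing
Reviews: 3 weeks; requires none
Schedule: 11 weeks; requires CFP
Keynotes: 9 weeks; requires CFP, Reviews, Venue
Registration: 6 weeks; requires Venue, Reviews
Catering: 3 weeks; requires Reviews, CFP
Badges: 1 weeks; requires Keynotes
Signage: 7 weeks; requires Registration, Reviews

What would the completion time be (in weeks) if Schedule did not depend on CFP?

16

With the dependency in place, CFP→Schedule = 6+11 = 17 sets the finish at 17 weeks.
Without CFP→Schedule, Schedule's earliest start moves from 6 to 0.
The longest chain is now CFP→Keynotes→Badges = 6+9+1 = 16, so the plan takes 16 weeks.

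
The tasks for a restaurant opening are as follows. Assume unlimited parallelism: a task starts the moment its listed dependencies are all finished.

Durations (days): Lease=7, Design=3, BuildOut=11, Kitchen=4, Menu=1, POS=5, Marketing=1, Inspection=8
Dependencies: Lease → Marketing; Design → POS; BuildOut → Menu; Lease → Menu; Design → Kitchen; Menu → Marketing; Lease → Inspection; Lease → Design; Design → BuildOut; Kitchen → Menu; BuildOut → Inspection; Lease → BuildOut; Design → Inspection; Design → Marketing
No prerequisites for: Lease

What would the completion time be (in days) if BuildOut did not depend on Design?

Before: longest chain Lease→Design→BuildOut→Inspection = 7+3+11+8 = 29, finish 29.
Without Design→BuildOut, BuildOut's earliest start moves from 10 to 7.
After: Lease→BuildOut→Inspection = 7+11+8 = 26 → 26 days.

26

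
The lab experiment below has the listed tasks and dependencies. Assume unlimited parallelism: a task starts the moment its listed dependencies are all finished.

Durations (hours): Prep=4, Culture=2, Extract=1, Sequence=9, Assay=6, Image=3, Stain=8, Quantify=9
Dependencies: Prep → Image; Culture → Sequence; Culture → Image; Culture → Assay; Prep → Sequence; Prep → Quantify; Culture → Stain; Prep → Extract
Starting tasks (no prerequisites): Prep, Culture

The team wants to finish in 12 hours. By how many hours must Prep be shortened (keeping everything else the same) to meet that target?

Current finish: 13 hours; target: 12.
Prep is on every critical path, so each hour cut from Prep cuts the finish by one (this holds down to a finish of 11).
Need 13 − 12 = 1 hour off Prep → Prep becomes 3 hours, finish becomes 12.

1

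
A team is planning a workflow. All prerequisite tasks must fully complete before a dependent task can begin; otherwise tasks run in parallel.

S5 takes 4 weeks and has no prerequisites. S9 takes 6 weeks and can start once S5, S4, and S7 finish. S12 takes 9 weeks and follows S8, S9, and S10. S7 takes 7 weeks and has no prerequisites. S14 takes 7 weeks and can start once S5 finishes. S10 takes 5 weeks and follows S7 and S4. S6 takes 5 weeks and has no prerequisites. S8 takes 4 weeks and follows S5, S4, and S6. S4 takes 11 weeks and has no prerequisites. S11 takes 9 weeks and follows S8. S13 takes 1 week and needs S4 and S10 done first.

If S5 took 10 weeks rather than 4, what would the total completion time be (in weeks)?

26

Critical path before the change: S4→S9→S12 = 11+6+9 = 26 giving 26 weeks.
S5 has 7 weeks of float (longest path through it is 19).
The critical path is still S4→S9→S12; finish is now 26 weeks.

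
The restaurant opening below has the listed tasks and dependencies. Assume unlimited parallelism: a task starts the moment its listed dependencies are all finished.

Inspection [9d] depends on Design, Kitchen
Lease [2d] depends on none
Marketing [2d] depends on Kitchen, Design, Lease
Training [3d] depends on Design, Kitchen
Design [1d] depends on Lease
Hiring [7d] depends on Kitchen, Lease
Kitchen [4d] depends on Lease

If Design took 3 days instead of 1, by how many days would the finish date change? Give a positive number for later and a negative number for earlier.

Critical path before the change: Lease→Kitchen→Inspection = 2+4+9 = 15 giving 15 days.
Design has 3 days of float (longest path through it is 12).
No other chain overtakes it, so the finish is 15 days.
Change in finish: 15 − 15 = +0 days.

0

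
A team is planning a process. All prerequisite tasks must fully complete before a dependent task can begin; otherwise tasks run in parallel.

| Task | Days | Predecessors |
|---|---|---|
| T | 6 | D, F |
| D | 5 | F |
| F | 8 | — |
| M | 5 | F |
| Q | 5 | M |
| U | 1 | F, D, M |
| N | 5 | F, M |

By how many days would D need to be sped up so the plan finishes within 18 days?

1

Current finish: 19 days; target: 18.
D is on every critical path, so each day cut from D cuts the finish by one (this holds down to a finish of 18).
Need 19 − 18 = 1 day off D → D becomes 4 days, finish becomes 18.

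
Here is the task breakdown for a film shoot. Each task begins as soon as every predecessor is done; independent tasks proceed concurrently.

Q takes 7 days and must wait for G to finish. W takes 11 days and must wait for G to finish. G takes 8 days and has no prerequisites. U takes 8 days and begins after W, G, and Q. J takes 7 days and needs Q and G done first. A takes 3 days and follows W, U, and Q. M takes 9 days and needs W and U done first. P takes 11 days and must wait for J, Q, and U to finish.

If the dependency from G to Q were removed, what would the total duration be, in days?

38

Original critical path: G→W→U→P = 8+11+8+11 = 38 ⇒ 38 days.
Without G→Q, Q's earliest start moves from 8 to 0.
The longest chain is now G→W→U→P = 8+11+8+11 = 38, so the schedule takes 38 days.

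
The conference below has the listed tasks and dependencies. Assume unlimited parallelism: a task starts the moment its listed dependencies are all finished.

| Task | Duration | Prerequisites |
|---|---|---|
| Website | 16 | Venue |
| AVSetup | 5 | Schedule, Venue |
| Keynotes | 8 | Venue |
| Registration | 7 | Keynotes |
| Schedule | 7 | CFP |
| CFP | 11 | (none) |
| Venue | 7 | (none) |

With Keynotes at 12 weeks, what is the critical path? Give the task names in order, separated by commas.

Baseline: Venue→Website = 7+16 = 23 → 23 weeks.
Keynotes has 1 week of float (longest path through it is 22).
New critical path: Venue→Keynotes→Registration = 7+12+7 = 26 ⇒ 26 weeks.

Venue, Keynotes, Registration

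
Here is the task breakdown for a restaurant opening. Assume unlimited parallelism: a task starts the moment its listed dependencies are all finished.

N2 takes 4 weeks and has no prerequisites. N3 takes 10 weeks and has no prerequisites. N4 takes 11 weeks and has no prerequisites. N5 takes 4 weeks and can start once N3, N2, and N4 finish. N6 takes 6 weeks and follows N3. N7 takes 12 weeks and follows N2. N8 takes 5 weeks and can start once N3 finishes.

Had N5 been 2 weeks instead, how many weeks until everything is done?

16

As given, the longest chain is N2→N7 = 4+12 = 16, so the finish is 16 weeks.
N5 has 1 week of float (longest path through it is 15).
That remains the longest chain; total 16 weeks.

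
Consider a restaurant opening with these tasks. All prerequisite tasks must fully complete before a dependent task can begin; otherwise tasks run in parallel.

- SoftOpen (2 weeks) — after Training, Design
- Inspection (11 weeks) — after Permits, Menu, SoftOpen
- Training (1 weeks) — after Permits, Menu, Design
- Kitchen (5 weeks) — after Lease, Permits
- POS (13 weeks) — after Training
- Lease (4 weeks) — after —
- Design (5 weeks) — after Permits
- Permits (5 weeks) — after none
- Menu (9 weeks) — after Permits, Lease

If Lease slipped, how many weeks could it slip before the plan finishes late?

1

Permits→Menu→Training→POS = 5+9+1+13 = 28 sets the makespan at 28 weeks.
Longest path through Lease: 27 weeks (earliest finish 4, latest finish 5).
Float = 28 − 27 = 1.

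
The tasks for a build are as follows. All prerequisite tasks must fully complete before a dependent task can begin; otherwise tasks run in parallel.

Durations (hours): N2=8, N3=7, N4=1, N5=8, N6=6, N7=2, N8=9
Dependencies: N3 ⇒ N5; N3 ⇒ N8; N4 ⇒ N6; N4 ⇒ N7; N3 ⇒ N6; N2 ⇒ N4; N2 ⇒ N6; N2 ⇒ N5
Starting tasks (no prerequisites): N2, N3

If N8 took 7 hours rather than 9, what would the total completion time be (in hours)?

Baseline: N3→N8 = 7+9 = 16 → 16 hours.
Since N8 is critical, the -2 change carries straight to that chain (now 14 hours).
New critical path: N2→N5 = 8+8 = 16 ⇒ 16 hours.

16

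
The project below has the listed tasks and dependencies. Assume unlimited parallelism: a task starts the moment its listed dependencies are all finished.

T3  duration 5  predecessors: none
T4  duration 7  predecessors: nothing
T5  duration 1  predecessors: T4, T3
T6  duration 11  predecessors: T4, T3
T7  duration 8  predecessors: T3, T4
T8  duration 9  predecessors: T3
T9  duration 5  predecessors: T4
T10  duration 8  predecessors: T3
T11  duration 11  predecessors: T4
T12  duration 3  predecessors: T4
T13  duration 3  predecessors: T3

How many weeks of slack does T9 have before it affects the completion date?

The longest chain is T4→T6 = 7+11 = 18; overall finish 18 weeks.
Longest path through T9: 12 weeks (earliest finish 12, latest finish 18).
Slack of T9 = 13 − 7 = 6 weeks.

6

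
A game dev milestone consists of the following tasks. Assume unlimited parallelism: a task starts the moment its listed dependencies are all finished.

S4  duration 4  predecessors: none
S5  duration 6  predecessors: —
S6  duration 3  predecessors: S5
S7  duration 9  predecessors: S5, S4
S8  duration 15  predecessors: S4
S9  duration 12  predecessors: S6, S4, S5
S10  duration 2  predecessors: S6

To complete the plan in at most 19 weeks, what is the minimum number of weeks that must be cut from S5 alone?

Current finish: 21 weeks; target: 19.
S5 is on every critical path, so each week cut from S5 cuts the finish by one (this holds down to a finish of 19).
Need 21 − 19 = 2 weeks off S5 → S5 becomes 4 weeks, finish becomes 19.

2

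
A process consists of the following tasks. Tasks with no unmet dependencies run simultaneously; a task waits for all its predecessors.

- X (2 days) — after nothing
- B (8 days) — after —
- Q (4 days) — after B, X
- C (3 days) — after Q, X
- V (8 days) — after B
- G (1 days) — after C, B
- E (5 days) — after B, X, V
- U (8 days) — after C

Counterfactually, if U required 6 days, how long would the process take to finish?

As given, the longest chain is B→Q→C→U = 8+4+3+8 = 23, so the finish is 23 days.
Since U is critical, the -2 change carries straight to that chain (now 21 days).
That remains the longest chain; total 21 days.

21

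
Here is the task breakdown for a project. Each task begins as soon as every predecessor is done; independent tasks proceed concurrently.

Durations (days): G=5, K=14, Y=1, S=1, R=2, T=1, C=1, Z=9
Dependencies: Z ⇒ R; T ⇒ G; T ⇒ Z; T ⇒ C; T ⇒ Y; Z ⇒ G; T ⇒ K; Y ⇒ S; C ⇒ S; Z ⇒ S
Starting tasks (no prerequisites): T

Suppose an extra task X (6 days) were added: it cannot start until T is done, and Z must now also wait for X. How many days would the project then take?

Originally the project takes 15 days.
With X inserted, Z now waits for max(T, X).
New critical path: T→X→Z→G = 1+6+9+5 = 21 ⇒ 21 days.

21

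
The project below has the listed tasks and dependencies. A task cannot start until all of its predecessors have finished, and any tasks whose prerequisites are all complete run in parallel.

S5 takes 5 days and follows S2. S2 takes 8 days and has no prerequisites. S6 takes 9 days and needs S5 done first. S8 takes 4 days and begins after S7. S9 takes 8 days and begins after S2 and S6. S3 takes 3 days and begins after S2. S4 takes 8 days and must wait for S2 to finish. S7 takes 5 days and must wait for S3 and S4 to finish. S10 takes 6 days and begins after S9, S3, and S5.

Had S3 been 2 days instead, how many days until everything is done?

36

The binding path is S2→S5→S6→S9→S10 = 8+5+9+8+6 = 36; finish at 36 days.
S3 is off the critical path — its longest chain is 20 days, giving 16 of slack.
The critical path is still S2→S5→S6→S9→S10; finish is now 36 days.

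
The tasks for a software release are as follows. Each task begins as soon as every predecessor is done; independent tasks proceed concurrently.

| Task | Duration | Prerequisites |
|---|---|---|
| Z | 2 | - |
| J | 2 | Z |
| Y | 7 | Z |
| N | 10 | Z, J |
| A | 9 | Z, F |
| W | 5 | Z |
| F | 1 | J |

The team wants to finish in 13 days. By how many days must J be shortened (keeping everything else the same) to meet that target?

Current finish: 14 days; target: 13.
J is on every critical path, so each day cut from J cuts the finish by one (this holds down to a finish of 13).
Need 14 − 13 = 1 day off J → J becomes 1 day, finish becomes 13.

1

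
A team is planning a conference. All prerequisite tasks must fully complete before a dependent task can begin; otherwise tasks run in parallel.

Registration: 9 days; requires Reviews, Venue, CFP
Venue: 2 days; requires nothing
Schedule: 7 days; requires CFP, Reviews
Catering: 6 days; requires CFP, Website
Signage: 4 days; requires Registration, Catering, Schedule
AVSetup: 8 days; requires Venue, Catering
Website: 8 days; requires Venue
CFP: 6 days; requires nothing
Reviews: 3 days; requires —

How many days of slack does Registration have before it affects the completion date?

Critical path: Venue→Website→Catering→AVSetup = 2+8+6+8 = 24, so the finish is 24 days.
Longest path through Registration: 19 days (earliest finish 15, latest finish 20).
Float = 24 − 19 = 5.

5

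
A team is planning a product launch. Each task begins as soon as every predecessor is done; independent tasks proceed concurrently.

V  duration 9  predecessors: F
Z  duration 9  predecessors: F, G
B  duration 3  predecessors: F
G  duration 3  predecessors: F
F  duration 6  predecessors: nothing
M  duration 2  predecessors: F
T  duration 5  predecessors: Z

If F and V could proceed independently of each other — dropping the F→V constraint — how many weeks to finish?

Original critical path: F→G→Z→T = 6+3+9+5 = 23 ⇒ 23 weeks.
Without F→V, V's earliest start moves from 6 to 0.
After: F→G→Z→T = 6+3+9+5 = 23 → 23 weeks.

23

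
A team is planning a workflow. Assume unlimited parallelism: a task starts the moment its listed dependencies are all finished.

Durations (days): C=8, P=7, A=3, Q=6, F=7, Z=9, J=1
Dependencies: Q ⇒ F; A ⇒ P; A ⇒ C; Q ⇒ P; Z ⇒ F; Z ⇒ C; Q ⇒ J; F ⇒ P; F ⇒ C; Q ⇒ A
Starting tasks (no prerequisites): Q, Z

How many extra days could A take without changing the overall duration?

The longest chain is Z→F→C = 9+7+8 = 24; overall finish 24 days.
The longest chain containing A totals 17 days.
Float = 24 − 17 = 7.

7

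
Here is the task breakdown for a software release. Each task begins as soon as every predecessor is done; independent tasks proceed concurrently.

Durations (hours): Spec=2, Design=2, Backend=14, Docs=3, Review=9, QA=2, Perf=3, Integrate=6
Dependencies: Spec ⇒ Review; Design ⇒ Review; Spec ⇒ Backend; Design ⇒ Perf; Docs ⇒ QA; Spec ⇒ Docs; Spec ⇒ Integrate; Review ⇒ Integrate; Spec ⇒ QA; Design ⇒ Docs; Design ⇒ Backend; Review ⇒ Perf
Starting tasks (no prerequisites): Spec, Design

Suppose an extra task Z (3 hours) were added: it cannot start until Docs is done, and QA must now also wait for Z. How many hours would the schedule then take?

Originally the schedule takes 17 hours.
With Z inserted, QA now waits for max(Docs, Spec, Z).
New critical path: Spec→Review→Integrate = 2+9+6 = 17 ⇒ 17 hours.

17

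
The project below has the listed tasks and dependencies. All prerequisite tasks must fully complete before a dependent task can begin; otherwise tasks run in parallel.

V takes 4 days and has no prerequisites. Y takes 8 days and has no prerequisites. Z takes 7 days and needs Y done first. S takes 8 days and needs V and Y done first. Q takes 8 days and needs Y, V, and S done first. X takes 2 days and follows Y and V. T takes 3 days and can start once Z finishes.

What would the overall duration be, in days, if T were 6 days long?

24

Baseline: Y→S→Q = 8+8+8 = 24 → 24 days.
T is off the critical path — its longest chain is 18 days, giving 6 of slack.
No other chain overtakes it, so the finish is 24 days.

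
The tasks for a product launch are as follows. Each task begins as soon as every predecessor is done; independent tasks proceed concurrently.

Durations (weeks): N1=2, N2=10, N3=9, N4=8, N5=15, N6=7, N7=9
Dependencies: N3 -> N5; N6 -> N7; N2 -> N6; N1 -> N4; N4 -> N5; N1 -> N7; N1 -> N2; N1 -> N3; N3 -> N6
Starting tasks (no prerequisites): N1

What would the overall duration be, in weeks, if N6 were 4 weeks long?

26

The binding path is N1→N2→N6→N7 = 2+10+7+9 = 28; finish at 28 weeks.
N6 lies on that path, so at 4 weeks the path becomes 25 weeks.
New critical path: N1→N3→N5 = 2+9+15 = 26 ⇒ 26 weeks.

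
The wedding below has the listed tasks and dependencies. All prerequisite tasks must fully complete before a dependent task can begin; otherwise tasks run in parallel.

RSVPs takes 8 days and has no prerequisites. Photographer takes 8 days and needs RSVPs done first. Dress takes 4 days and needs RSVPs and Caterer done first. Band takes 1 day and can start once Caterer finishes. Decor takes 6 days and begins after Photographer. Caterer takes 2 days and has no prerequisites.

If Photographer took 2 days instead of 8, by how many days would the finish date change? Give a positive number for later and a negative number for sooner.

-6

As given, the longest chain is RSVPs→Photographer→Decor = 8+8+6 = 22, so the finish is 22 days.
Since Photographer is critical, the -6 change carries straight to that chain (now 16 days).
No other chain overtakes it, so the finish is 16 days.
Change in finish: 16 − 22 = -6 days.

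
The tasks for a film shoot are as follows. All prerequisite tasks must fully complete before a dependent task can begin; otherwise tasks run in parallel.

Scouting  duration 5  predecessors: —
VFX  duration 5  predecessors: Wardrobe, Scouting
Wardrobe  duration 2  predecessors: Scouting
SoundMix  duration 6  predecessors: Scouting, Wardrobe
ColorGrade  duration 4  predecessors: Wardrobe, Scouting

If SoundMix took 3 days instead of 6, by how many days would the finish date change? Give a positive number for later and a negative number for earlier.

As given, the longest chain is Scouting→Wardrobe→SoundMix = 5+2+6 = 13, so the finish is 13 days.
Since SoundMix is critical, the -3 change carries straight to that chain (now 10 days).
Now Scouting→Wardrobe→VFX = 5+2+5 = 12 is longest, so the finish becomes 12 days.
Change in finish: 12 − 13 = -1 days.

-1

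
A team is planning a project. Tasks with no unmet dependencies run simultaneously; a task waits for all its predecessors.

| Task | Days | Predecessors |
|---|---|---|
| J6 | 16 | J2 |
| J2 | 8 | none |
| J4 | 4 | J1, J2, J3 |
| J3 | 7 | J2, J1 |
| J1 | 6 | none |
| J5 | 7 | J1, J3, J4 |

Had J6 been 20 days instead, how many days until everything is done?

28

The binding path is J2→J3→J4→J5 = 8+7+4+7 = 26; finish at 26 days.
The longest path through J6 is only 24 days, so J6 has float 2.
Now J2→J6 = 8+20 = 28 is longest, so the finish becomes 28 days.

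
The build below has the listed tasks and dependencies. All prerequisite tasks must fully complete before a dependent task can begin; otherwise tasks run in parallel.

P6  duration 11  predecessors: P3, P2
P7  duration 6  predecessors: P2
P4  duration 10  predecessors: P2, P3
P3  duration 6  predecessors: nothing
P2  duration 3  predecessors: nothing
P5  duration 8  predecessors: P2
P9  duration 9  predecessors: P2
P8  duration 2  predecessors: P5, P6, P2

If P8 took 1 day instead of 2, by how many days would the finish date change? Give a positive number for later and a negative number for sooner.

-1

Baseline: P3→P6→P8 = 6+11+2 = 19 → 19 days.
Since P8 is critical, the -1 change carries straight to that chain (now 18 days).
No other chain overtakes it, so the finish is 18 days.
Change in finish: 18 − 19 = -1 days.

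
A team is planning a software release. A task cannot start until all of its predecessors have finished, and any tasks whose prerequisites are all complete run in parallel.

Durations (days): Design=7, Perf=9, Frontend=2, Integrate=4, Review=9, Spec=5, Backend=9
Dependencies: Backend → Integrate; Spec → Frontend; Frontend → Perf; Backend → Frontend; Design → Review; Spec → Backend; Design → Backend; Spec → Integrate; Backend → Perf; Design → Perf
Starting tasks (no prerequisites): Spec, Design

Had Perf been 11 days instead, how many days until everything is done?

29

Critical path before the change: Design→Backend→Frontend→Perf = 7+9+2+9 = 27 giving 27 days.
Perf is on the critical path; changing it to 11 makes that path 29 days.
The critical path is still Design→Backend→Frontend→Perf; finish is now 29 days.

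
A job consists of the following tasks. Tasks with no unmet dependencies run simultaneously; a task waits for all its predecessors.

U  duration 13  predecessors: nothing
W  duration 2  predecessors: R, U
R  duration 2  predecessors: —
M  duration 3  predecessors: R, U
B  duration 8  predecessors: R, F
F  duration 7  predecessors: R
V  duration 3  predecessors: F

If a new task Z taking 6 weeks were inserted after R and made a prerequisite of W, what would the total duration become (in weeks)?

Originally the job takes 17 weeks.
With Z inserted, W now waits for max(R, U, Z).
New critical path: R→F→B = 2+7+8 = 17 ⇒ 17 weeks.

17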